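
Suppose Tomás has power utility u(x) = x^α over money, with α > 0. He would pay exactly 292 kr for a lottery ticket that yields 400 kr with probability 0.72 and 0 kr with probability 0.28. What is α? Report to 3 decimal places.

α ≈ 1.044

Since u(0) = 0, the lottery's EU is 0.72·400^α.
Indifference: 292^α = 0.72·400^α, so (292/400)^α = 0.72.
α = ln(0.72) / ln(292/400) = -0.328504/-0.314711 ≈ 1.044.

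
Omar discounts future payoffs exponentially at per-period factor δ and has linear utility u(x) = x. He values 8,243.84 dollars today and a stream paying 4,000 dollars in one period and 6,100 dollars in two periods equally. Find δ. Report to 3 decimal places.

Equating present values: 8243.84 = 4000δ + 6100δ².
Rearranged: 6100δ² + 4000δ − 8243.84 = 0.
δ = (−4000 + √(4000² + 4·6100·8243.84)) / (2·6100) = (−4000 + √217149696.00) / 12200 ≈ 0.880.

δ ≈ 0.880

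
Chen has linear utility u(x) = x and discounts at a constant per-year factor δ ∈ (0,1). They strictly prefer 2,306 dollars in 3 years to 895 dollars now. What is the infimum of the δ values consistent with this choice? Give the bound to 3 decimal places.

δ > 0.729

Under u(x) = x this choice says 895 < δ^3·2306.
Dividing by 2306: δ^3 > 0.38812. Both sides are positive, so the cube root keeps the direction.
δ > 0.38812^(1/3) = 0.729.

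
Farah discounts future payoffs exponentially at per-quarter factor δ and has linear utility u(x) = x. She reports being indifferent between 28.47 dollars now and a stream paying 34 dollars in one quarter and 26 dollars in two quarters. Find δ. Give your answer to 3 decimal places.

The stream is worth 34δ + 26δ² today, so 34δ + 26δ² = 28.47.
Rearranged: 26δ² + 34δ − 28.47 = 0.
δ = (−34 + √(34² + 4·26·28.47)) / (2·26) = (−34 + √4116.88) / 52 ≈ 0.580.

δ ≈ 0.580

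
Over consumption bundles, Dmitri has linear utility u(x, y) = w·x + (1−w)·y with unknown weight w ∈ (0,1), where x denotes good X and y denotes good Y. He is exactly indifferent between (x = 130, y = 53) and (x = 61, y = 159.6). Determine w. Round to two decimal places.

w = 0.61

u(130,53) = u(61,159.6) means w·130 + (1−w)·53 = w·61 + (1−w)·159.6.
Collecting terms: w·69 = (1−w)·106.6.
Hence w = 106.6/(69+106.6) = 106.6/175.6 = 0.61.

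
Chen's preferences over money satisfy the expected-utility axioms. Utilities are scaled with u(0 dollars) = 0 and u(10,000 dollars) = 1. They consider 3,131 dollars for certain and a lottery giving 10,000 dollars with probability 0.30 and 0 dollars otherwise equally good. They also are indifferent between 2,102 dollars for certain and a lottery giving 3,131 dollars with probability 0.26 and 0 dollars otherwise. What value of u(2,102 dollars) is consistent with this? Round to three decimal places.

The first gamble pins u(3,131 dollars): it must equal 0.30·1 + 0.70·0 = 0.30.
Chaining: u(2,102 dollars) = 0.26·0.30 + 0.74·0.00 = 0.0780.

0.078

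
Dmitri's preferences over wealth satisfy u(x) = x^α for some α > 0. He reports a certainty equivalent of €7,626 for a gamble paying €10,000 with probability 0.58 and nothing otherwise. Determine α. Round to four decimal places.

α ≈ 2.0099

EU(lottery) = 0.58·10000^α + 0.42·0 = 0.58·10000^α.
Setting u(7626) equal to that: 7626^α = 0.58·10000^α ⇒ (7626/10000)^α = 0.58.
Taking logs: α·ln(7626/10000) = ln(0.58), so α = -0.5447272 / -0.2710216 ≈ 2.0099.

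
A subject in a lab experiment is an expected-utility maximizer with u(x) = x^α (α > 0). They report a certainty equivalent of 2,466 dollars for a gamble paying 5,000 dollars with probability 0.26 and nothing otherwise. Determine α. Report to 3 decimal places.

α ≈ 1.906

Since u(0) = 0, the lottery's EU is 0.26·5000^α.
Setting u(2466) equal to that: 2466^α = 0.26·5000^α ⇒ (2466/5000)^α = 0.26.
Taking logs: α·ln(2466/5000) = ln(0.26), so α = -1.347074 / -0.706841 ≈ 1.906.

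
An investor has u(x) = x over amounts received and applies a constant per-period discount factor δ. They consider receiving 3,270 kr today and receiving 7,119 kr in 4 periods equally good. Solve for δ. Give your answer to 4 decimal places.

The payoff in 4 periods is discounted by δ^4, so u(3270) = δ^4·u(7119) and δ^4 = u(3270)/u(7119).
With u(x) = x: δ^4 = 3270/7119 = 0.45933.
Hence δ = (0.45933)^(1/4) = 0.823251.

δ ≈ 0.8233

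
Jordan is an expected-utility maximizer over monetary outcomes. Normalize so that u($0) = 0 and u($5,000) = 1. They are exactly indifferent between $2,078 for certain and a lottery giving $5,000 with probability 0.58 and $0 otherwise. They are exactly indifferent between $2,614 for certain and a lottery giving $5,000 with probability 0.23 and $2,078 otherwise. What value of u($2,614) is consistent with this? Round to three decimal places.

0.677

From the first indifference, u($2,078) = 0.58·u($5,000) + 0.42·u($0) = 0.58·1 + 0.42·0 = 0.58.
Chaining: u($2,614) = 0.23·1.00 + 0.77·0.58 = 0.6766.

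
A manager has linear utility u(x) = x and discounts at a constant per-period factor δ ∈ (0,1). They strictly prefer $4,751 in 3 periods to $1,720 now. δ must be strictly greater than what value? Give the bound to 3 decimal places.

δ > 0.713

Comparing present values: 1720 < δ^3·4751.
So δ^3 > 1720/4751 = 0.36203; taking the cube root of both positive sides preserves the inequality.
δ > (1720/4751)^(1/3) ≈ 0.713.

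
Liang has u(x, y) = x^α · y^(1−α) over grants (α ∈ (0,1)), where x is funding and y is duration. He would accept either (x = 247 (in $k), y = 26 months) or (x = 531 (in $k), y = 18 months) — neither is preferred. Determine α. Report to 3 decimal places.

α ≈ 0.325

The Cobb–Douglas utilities coincide, so 247^α·26^(1−α) = 531^α·18^(1−α).
Taking logs: α·ln 247 + (1−α)·ln 26 = α·ln 531 + (1−α)·ln 18, i.e. α·-0.765374 = (1−α)·-0.367725.
With A = -0.765374 and B = -0.367725: α·A = (1−α)·B, so α = B/(A+B) = -0.367725/-1.133099 ≈ 0.325.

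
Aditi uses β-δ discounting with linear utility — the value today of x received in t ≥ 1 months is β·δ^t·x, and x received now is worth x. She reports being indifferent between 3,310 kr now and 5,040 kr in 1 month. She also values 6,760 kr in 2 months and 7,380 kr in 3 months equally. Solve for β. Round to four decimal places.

Both payoffs in the second observation are in the future, so β drops out: δ^2·6760 = δ^3·7380 ⇒ δ = 6760/7380 = 0.91599.
The first indifference: 3310 = β·δ·5040, so β = 3310/(δ·5040) = 3310/(0.91599·5040) ≈ 0.7170.

β ≈ 0.7170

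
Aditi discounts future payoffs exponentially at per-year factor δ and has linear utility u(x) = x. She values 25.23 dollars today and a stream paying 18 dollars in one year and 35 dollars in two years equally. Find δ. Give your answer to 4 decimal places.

The stream is worth 18δ + 35δ² today, so 18δ + 35δ² = 25.23.
Rearranged: 35δ² + 18δ − 25.23 = 0.
The positive root is δ = [−18 + √(18² + 4·35·25.23)] / (2·35) = (−18 + 62.098)/70 ≈ 0.6300.

δ ≈ 0.6300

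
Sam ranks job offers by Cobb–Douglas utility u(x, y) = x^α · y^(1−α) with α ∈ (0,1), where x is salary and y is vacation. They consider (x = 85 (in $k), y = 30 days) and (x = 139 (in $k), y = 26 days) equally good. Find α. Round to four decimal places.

α ≈ 0.2254

Indifference: 85^α · 30^(1−α) = 139^α · 26^(1−α).
Rearrange to (85/139)^α = (26/30)^(1−α) and take logs: α·-0.4918227 = (1−α)·-0.1431008.
With A = -0.4918227 and B = -0.1431008: α·A = (1−α)·B, so α = B/(A+B) = -0.1431008/-0.6349235 ≈ 0.2254.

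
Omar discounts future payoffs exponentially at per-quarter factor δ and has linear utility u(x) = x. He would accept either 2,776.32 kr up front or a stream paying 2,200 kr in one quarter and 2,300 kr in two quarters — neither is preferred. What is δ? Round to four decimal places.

δ ≈ 0.7200

Present value of the stream is 2200·δ + 2300·δ². Indifference gives 2200δ + 2300δ² = 2776.32.
That is, 2300δ² + 2200δ − 2776.32 = 0, a quadratic in δ.
By the quadratic formula (taking the positive root), δ = (−2200 + √30382144.00) / 4600 ≈ 0.7200.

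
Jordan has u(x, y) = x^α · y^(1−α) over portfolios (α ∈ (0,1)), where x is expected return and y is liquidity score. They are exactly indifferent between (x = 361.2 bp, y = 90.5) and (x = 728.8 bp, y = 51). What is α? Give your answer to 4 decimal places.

Indifference: 361.2^α · 90.5^(1−α) = 728.8^α · 51^(1−α).
(361.2/728.8)^α = (51/90.5)^(1−α); take logs: α·ln(361.2/728.8) = (1−α)·ln(51/90.5), i.e. α·-0.7019675 = (1−α)·-0.5735242.
So α/(1−α) = (-0.5735242)/(-0.7019675) = 0.8170239, and α = 0.8170239/1.8170239 ≈ 0.4496.

α ≈ 0.4496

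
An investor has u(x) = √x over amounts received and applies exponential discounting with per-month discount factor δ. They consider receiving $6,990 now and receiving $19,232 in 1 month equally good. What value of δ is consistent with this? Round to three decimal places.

Indifference means u(6990) = δ · u(19232), so δ = u(6990)/u(19232).
With u(x) = √x: δ = √6990/√19232 = √(6990/19232) = 0.60287.

δ ≈ 0.603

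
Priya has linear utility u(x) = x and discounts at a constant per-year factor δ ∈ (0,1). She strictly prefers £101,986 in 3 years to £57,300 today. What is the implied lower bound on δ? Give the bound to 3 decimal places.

Under u(x) = x this choice says 57300 < δ^3·101986.
So δ^3 > 57300/101986 = 0.56184; taking the cube root of both positive sides preserves the inequality.
δ > (57300/101986)^(1/3) ≈ 0.825.

δ > 0.825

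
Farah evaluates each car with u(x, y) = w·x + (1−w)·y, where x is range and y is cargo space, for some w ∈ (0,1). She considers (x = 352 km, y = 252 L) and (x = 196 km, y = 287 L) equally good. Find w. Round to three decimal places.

w = 0.183

u(352,252) = u(196,287) means w·352 + (1−w)·252 = w·196 + (1−w)·287.
Collecting terms: w·156 = (1−w)·35.
So w/(1−w) = 35/156 = 0.2244, giving w = 35/(156+35) = 0.183.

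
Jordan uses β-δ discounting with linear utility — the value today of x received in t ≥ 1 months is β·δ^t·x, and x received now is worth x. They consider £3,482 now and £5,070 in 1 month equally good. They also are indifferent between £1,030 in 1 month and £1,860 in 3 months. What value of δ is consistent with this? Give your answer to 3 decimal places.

δ ≈ 0.744

From the later pair, β·δ^1·1030 = β·δ^3·1860; dividing through, δ^2 = 1030/1860 = 0.55376, so δ = 0.74415.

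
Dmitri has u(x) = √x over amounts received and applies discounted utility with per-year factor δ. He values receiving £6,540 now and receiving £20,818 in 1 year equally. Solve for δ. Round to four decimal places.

δ ≈ 0.5605

The payoff in 1 year is discounted by δ, so u(6540) = δ·u(20818) and δ = u(6540)/u(20818).
With u(x) = √x: δ = √6540/√20818 = √(6540/20818) = 0.56049.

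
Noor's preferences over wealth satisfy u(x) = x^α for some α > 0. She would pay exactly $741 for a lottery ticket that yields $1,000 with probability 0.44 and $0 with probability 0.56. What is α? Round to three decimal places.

α ≈ 2.739

Since u(0) = 0, the lottery's EU is 0.44·1000^α.
Equating: 741^α = 0.44·1000^α, i.e. 0.7410^α = 0.44.
Take logs: α = ln 0.44 / ln(741/1000) ≈ 2.73884.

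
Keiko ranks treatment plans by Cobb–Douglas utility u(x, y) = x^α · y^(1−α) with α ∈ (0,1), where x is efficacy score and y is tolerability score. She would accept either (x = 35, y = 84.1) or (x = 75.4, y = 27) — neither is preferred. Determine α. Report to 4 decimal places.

Indifference: 35^α · 84.1^(1−α) = 75.4^α · 27^(1−α).
Rearrange to (35/75.4)^α = (27/84.1)^(1−α) and take logs: α·-0.7674592 = (1−α)·-1.1361697.
With A = -0.7674592 and B = -1.1361697: α·A = (1−α)·B, so α = B/(A+B) = -1.1361697/-1.9036289 ≈ 0.5968.

α ≈ 0.5968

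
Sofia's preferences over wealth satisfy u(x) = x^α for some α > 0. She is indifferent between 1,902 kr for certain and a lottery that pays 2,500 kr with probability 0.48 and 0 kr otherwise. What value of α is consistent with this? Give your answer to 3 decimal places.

The lottery's expected utility is 0.48·u(2500) + 0.52·u(0) = 0.48·2500^α (since u(0) = 0 for α > 0).
Equating: 1902^α = 0.48·2500^α, i.e. 0.7608^α = 0.48.
α = ln(0.48) / ln(1902/2500) = -0.733969/-0.273385 ≈ 2.685.

α ≈ 2.685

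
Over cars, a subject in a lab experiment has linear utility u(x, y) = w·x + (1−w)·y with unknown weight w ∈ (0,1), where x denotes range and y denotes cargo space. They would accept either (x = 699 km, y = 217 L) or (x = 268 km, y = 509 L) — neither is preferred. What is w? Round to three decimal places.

u(699,217) = u(268,509) means w·699 + (1−w)·217 = w·268 + (1−w)·509.
w·(699−268) = (1−w)·(509−217), i.e. w·431 = (1−w)·292.
Hence w = 292/(431+292) = 292/723 = 0.404.

w = 0.404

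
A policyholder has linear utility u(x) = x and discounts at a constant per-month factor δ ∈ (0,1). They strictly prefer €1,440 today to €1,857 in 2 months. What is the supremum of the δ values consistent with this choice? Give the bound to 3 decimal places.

Comparing present values: 1440 > δ^2·1857.
Hence δ^2 < 1440/1857 = 0.77544, and x ↦ x^(1/2) is increasing on (0,∞).
δ < (1440/1857)^(1/2) ≈ 0.881.

δ < 0.881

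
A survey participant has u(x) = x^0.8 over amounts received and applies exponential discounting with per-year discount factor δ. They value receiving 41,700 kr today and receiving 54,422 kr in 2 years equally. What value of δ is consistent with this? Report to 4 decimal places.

Indifference means u(41700) = δ^2 · u(54422), so δ^2 = u(41700)/u(54422).
With u(x) = x^0.8: δ^2 = 41700^0.8/54422^0.8 = (41700/54422)^0.8 = 0.80814.
Taking the square root: δ = 0.80814^(1/2) ≈ 0.8990.

δ ≈ 0.8990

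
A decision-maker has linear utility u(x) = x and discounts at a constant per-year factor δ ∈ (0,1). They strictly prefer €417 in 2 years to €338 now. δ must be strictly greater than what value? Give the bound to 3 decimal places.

δ > 0.900

Under u(x) = x this choice says 338 < δ^2·417.
Hence δ^2 > 338/417 = 0.81055, and x ↦ x^(1/2) is increasing on (0,∞).
δ > (338/417)^(1/2) ≈ 0.900.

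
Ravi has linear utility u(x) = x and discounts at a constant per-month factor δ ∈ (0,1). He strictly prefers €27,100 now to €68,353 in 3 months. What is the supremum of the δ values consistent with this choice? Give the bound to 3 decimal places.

Comparing present values: 27100 > δ^3·68353.
So δ^3 < 27100/68353 = 0.39647; taking the cube root of both positive sides preserves the inequality.
δ < (27100/68353)^(1/3) ≈ 0.735.

δ < 0.735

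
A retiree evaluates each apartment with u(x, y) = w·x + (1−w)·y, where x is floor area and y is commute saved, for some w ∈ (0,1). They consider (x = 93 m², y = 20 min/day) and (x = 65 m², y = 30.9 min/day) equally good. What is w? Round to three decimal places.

Equating utilities: w·93 + (1−w)·20 = w·65 + (1−w)·30.9.
w·(93−65) = (1−w)·(30.9−20), i.e. w·28 = (1−w)·10.9.
The marginal rate of substitution is 10.9/28, so w = 10.9/(28+10.9) = 0.280.

w = 0.280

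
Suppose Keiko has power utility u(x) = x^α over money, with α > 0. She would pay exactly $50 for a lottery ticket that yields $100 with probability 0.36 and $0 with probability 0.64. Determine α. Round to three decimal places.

The lottery's expected utility is 0.36·u(100) + 0.64·u(0) = 0.36·100^α (since u(0) = 0 for α > 0).
Equating: 50^α = 0.36·100^α, i.e. 0.5000^α = 0.36.
α = ln(0.36) / ln(50/100) = -1.021651/-0.693147 ≈ 1.474.

α ≈ 1.474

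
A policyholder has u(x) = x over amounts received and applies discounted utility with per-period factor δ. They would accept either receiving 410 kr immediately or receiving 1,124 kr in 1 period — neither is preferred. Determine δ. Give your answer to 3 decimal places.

δ ≈ 0.365

The payoff in 1 period is discounted by δ, so u(410) = δ·u(1124) and δ = u(410)/u(1124).
With u(x) = x: δ = 410/1124 = 0.36477.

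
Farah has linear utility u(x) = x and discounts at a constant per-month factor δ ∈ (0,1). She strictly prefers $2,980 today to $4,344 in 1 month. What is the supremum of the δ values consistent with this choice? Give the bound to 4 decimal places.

Comparing present values: 2980 > δ·4344.
So δ < 2980/4344 = 0.68600.

δ < 0.6860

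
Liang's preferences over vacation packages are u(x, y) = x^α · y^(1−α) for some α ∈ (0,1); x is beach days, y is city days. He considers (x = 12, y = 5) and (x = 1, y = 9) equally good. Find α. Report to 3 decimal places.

α ≈ 0.191

Indifference: 12^α · 5^(1−α) = 1^α · 9^(1−α).
Taking logs: α·ln 12 + (1−α)·ln 5 = α·ln 1 + (1−α)·ln 9, i.e. α·2.484907 = (1−α)·0.587787.
Thus α·(3.072694) = 0.587787, so α = 0.587787/3.072694 ≈ 0.191.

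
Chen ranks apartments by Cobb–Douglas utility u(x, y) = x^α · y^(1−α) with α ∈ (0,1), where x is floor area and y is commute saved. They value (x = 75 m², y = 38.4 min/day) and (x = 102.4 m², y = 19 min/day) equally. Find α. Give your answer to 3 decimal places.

α ≈ 0.693

Indifference: 75^α · 38.4^(1−α) = 102.4^α · 19^(1−α).
(75/102.4)^α = (19/38.4)^(1−α); take logs: α·ln(75/102.4) = (1−α)·ln(19/38.4), i.e. α·-0.311399 = (1−α)·-0.703618.
With A = -0.311399 and B = -0.703618: α·A = (1−α)·B, so α = B/(A+B) = -0.703618/-1.015017 ≈ 0.693.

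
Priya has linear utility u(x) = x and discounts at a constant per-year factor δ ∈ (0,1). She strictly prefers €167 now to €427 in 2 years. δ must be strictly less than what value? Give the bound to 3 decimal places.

The preference means 167 > δ^2·427.
Dividing by 427: δ^2 < 0.39110. Both sides are positive, so the square root keeps the direction.
δ < (167/427)^(1/2) ≈ 0.625.

δ < 0.625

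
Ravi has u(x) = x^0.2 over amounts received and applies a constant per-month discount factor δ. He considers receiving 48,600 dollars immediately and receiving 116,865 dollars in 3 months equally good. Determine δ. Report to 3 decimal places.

Indifference means u(48600) = δ^3 · u(116865), so δ^3 = u(48600)/u(116865).
Since u(x) = x^0.2, δ^3 = (48600/116865)^0.2 = 0.41586^0.2 = 0.83905.
Hence δ = (0.83905)^(1/3) = 0.94318.

δ ≈ 0.943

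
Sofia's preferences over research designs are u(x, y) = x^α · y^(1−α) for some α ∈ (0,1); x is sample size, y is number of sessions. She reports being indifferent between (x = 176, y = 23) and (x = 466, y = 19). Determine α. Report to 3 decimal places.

Indifference: 176^α · 23^(1−α) = 466^α · 19^(1−α).
Rearrange to (176/466)^α = (19/23)^(1−α) and take logs: α·-0.973702 = (1−α)·-0.191055.
Thus α·(-1.164757) = -0.191055, so α = -0.191055/-1.164757 ≈ 0.164.

α ≈ 0.164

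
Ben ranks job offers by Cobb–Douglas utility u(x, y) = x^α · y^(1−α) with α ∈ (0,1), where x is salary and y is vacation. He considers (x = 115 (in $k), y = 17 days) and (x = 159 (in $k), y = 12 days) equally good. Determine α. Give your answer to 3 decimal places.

α ≈ 0.518

Indifference: 115^α · 17^(1−α) = 159^α · 12^(1−α).
Rearrange to (115/159)^α = (12/17)^(1−α) and take logs: α·-0.323972 = (1−α)·-0.348307.
Thus α·(-0.672279) = -0.348307, so α = -0.348307/-0.672279 ≈ 0.518.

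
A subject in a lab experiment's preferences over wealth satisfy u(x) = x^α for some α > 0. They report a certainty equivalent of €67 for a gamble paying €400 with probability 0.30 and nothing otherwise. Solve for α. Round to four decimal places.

α ≈ 0.6738

Since u(0) = 0, the lottery's EU is 0.30·400^α.
Indifference: 67^α = 0.30·400^α, so (67/400)^α = 0.30.
α = ln(0.30) / ln(67/400) = -1.2039728/-1.7867719 ≈ 0.6738.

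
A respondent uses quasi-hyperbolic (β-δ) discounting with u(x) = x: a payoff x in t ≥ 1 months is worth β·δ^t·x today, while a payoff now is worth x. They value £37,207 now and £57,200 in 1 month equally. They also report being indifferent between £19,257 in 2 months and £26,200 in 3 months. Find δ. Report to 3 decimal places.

δ ≈ 0.735

Both payoffs in the second observation are in the future, so β drops out: δ^2·19257 = δ^3·26200 ⇒ δ = 19257/26200 = 0.73500.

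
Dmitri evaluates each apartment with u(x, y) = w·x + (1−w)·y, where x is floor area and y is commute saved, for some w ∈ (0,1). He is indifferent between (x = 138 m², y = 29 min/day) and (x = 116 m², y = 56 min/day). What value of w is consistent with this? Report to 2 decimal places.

Indifference: w·138 + (1−w)·29 = w·116 + (1−w)·56.
w·(138−116) = (1−w)·(56−29), i.e. w·22 = (1−w)·27.
The marginal rate of substitution is 27/22, so w = 27/(22+27) = 0.55.

w = 0.55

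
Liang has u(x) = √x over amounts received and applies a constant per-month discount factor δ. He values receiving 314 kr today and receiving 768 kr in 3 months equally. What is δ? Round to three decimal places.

δ ≈ 0.862

The payoff in 3 months is discounted by δ^3, so u(314) = δ^3·u(768) and δ^3 = u(314)/u(768).
Since u(x) = √x, δ^3 = √(314/768) = 0.63942.
So δ = 0.63942^(1/3) ≈ 0.862.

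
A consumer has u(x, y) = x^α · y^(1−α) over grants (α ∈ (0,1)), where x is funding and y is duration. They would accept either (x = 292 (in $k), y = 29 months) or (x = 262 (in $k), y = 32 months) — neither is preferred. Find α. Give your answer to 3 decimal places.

α ≈ 0.476

The Cobb–Douglas utilities coincide, so 292^α·29^(1−α) = 262^α·32^(1−α).
Rearrange to (292/262)^α = (32/29)^(1−α) and take logs: α·0.108409 = (1−α)·0.098440.
So α/(1−α) = (0.098440)/(0.108409) = 0.908043, and α = 0.908043/1.908043 ≈ 0.476.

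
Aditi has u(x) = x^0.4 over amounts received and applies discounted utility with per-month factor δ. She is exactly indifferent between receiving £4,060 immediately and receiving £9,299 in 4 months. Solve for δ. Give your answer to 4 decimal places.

The payoff in 4 months is discounted by δ^4, so u(4060) = δ^4·u(9299) and δ^4 = u(4060)/u(9299).
Since u(x) = x^0.4, δ^4 = (4060/9299)^0.4 = 0.43661^0.4 = 0.71785.
Taking the 4th root: δ = 0.71785^(1/4) ≈ 0.9205.

δ ≈ 0.9205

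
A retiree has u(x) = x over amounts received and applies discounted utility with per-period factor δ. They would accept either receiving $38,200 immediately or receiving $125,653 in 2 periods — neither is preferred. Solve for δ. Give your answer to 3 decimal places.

Equating discounted utilities: u(38200) = δ^2·u(125653) ⇒ δ^2 = u(38200)/u(125653).
With u(x) = x: δ^2 = 38200/125653 = 0.30401.
So δ = 0.30401^(1/2) ≈ 0.551.

δ ≈ 0.551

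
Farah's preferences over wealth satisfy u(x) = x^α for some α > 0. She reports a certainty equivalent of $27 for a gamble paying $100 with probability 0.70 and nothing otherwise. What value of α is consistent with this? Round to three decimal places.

EU(lottery) = 0.70·100^α + 0.30·0 = 0.70·100^α.
Indifference: 27^α = 0.70·100^α, so (27/100)^α = 0.70.
Taking logs: α·ln(27/100) = ln(0.70), so α = -0.356675 / -1.309333 ≈ 0.272.

α ≈ 0.272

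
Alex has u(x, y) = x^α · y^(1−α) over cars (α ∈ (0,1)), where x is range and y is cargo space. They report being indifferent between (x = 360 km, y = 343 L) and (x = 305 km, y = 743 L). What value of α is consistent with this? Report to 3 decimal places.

Set the two utilities equal: 360^α·343^(1−α) = 305^α·743^(1−α).
(360/305)^α = (743/343)^(1−α); take logs: α·ln(360/305) = (1−α)·ln(743/343), i.e. α·0.165792 = (1−α)·0.772966.
With A = 0.165792 and B = 0.772966: α·A = (1−α)·B, so α = B/(A+B) = 0.772966/0.938758 ≈ 0.823.

α ≈ 0.823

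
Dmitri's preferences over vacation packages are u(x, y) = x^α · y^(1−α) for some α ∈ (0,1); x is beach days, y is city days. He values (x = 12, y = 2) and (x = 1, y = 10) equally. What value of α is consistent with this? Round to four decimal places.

α ≈ 0.3931

The Cobb–Douglas utilities coincide, so 12^α·2^(1−α) = 1^α·10^(1−α).
Rearrange to (12/1)^α = (10/2)^(1−α) and take logs: α·2.4849066 = (1−α)·1.6094379.
Thus α·(4.0943445) = 1.6094379, so α = 1.6094379/4.0943445 ≈ 0.3931.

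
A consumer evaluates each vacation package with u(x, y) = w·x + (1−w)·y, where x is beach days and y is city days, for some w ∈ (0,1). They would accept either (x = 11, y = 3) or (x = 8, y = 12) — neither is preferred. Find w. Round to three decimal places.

u(11,3) = u(8,12) means w·11 + (1−w)·3 = w·8 + (1−w)·12.
Rearranging, 3·w − 9·(1−w) = 0.
Hence w = 9/(3+9) = 9/12 = 0.750.

w = 0.750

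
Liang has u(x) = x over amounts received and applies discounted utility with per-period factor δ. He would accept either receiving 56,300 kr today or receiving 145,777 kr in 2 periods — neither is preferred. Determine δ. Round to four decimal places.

Indifference means u(56300) = δ^2 · u(145777), so δ^2 = u(56300)/u(145777).
With u(x) = x: δ^2 = 56300/145777 = 0.38621.
Hence δ = (0.38621)^(1/2) = 0.621455.

δ ≈ 0.6215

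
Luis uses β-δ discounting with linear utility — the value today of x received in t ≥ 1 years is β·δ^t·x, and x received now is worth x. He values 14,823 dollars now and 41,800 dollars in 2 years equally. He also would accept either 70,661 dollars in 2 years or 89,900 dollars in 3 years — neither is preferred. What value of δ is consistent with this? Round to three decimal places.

Both payoffs in the second observation are in the future, so β drops out: δ^2·70661 = δ^3·89900 ⇒ δ = 70661/89900 = 0.78600.

δ ≈ 0.786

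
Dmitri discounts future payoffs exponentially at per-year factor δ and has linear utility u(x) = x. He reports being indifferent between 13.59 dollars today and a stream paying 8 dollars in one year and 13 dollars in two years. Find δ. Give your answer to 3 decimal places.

δ ≈ 0.760

Equating present values: 13.59 = 8δ + 13δ².
So 13δ² + 8δ − 13.59 = 0.
δ = (−8 + √(8² + 4·13·13.59)) / (2·13) = (−8 + √770.68) / 26 ≈ 0.760.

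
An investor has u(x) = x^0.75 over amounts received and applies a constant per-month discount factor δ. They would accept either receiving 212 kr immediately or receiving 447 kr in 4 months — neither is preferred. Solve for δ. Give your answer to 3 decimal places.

The payoff in 4 months is discounted by δ^4, so u(212) = δ^4·u(447) and δ^4 = u(212)/u(447).
Since u(x) = x^0.75, δ^4 = (212/447)^0.75 = 0.47427^0.75 = 0.57151.
So δ = 0.57151^(1/4) ≈ 0.869.

δ ≈ 0.869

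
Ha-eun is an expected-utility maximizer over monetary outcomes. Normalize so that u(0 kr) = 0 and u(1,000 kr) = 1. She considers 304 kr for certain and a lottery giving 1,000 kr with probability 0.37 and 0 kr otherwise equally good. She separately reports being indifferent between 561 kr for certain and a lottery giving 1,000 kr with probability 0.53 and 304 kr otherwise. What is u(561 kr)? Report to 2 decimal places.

From the first indifference, u(304 kr) = 0.37·u(1,000 kr) + 0.63·u(0 kr) = 0.37·1 + 0.63·0 = 0.37.
The second indifference gives u(561 kr) = 0.53·u(1,000 kr) + 0.47·u(304 kr) = 0.53·1.00 + 0.47·0.37 = 0.7039.

0.70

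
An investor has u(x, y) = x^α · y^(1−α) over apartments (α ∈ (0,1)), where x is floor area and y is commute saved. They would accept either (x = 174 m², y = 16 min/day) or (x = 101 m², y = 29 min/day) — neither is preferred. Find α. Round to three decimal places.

α ≈ 0.522

Indifference: 174^α · 16^(1−α) = 101^α · 29^(1−α).
Rearrange to (174/101)^α = (29/16)^(1−α) and take logs: α·0.543935 = (1−α)·0.594707.
Thus α·(1.138642) = 0.594707, so α = 0.594707/1.138642 ≈ 0.522.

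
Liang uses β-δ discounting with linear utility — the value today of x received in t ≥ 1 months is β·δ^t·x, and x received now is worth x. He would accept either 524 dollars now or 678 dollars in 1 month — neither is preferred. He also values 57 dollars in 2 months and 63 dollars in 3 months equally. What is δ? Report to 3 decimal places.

From the later pair, β·δ^2·57 = β·δ^3·63; dividing through, δ = 57/63 = 0.90476.

δ ≈ 0.905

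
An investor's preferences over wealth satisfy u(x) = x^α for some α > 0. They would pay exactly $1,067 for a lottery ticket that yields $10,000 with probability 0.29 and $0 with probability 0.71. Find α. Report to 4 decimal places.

α ≈ 0.5532

The lottery's expected utility is 0.29·u(10000) + 0.71·u(0) = 0.29·10000^α (since u(0) = 0 for α > 0).
Equating: 1067^α = 0.29·10000^α, i.e. 0.1067^α = 0.29.
α = ln(0.29) / ln(1067/10000) = -1.2378744/-2.2377341 ≈ 0.5532.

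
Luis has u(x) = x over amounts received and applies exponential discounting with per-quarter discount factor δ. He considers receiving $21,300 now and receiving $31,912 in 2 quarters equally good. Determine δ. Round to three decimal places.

Equating discounted utilities: u(21300) = δ^2·u(31912) ⇒ δ^2 = u(21300)/u(31912).
With u(x) = x: δ^2 = 21300/31912 = 0.66746.
Hence δ = (0.66746)^(1/2) = 0.81698.

δ ≈ 0.817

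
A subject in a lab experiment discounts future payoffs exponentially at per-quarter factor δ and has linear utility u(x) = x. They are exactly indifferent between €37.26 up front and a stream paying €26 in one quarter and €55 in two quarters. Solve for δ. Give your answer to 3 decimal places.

Present value of the stream is 26·δ + 55·δ². Indifference gives 26δ + 55δ² = 37.26.
So 55δ² + 26δ − 37.26 = 0.
The positive root is δ = [−26 + √(26² + 4·55·37.26)] / (2·55) = (−26 + 94.198)/110 ≈ 0.620.

δ ≈ 0.620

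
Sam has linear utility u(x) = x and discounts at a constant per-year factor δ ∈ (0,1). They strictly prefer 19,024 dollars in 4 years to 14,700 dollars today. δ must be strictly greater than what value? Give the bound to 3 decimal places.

δ > 0.938

Comparing present values: 14700 < δ^4·19024.
Hence δ^4 > 14700/19024 = 0.77271, and x ↦ x^(1/4) is increasing on (0,∞).
δ > (14700/19024)^(1/4) ≈ 0.938.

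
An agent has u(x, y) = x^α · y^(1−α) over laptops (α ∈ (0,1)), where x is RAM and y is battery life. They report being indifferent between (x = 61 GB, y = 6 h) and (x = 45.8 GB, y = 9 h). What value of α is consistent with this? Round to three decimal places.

α ≈ 0.586

The Cobb–Douglas utilities coincide, so 61^α·6^(1−α) = 45.8^α·9^(1−α).
Rearrange to (61/45.8)^α = (9/6)^(1−α) and take logs: α·0.286590 = (1−α)·0.405465.
So α/(1−α) = (0.405465)/(0.286590) = 1.414791, and α = 1.414791/2.414791 ≈ 0.586.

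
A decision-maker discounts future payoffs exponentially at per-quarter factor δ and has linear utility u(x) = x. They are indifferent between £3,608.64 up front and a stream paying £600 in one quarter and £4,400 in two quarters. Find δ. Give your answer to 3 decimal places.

δ ≈ 0.840

Present value of the stream is 600·δ + 4400·δ². Indifference gives 600δ + 4400δ² = 3608.64.
Rearranged: 4400δ² + 600δ − 3608.64 = 0.
By the quadratic formula (taking the positive root), δ = (−600 + √63872064.00) / 8800 ≈ 0.840.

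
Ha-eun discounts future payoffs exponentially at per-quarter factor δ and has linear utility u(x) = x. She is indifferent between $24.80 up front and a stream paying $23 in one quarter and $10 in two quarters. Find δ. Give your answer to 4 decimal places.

δ ≈ 0.8000

Present value of the stream is 23·δ + 10·δ². Indifference gives 23δ + 10δ² = 24.80.
That is, 10δ² + 23δ − 24.80 = 0, a quadratic in δ.
δ = (−23 + √(23² + 4·10·24.80)) / (2·10) = (−23 + √1521.00) / 20 ≈ 0.8000.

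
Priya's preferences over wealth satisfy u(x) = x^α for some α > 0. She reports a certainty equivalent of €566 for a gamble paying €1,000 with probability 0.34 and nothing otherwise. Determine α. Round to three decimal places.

α ≈ 1.895

EU(lottery) = 0.34·1000^α + 0.66·0 = 0.34·1000^α.
Indifference: 566^α = 0.34·1000^α, so (566/1000)^α = 0.34.
Taking logs: α·ln(566/1000) = ln(0.34), so α = -1.078810 / -0.569161 ≈ 1.895.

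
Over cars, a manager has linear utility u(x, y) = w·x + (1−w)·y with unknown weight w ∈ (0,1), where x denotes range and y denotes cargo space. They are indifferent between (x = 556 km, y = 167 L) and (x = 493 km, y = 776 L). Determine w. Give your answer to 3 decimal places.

Indifference: w·556 + (1−w)·167 = w·493 + (1−w)·776.
Rearranging, 63·w − 609·(1−w) = 0.
Hence w = 609/(63+609) = 609/672 = 0.906.

w = 0.906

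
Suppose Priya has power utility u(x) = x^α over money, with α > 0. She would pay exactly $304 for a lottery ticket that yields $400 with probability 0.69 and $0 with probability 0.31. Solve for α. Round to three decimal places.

α ≈ 1.352

The lottery's expected utility is 0.69·u(400) + 0.31·u(0) = 0.69·400^α (since u(0) = 0 for α > 0).
Indifference: 304^α = 0.69·400^α, so (304/400)^α = 0.69.
Take logs: α = ln 0.69 / ln(304/400) ≈ 1.35209.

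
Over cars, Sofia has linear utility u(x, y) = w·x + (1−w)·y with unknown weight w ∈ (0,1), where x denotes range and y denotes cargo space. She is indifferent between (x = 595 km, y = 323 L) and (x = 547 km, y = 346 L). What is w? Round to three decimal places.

Indifference: w·595 + (1−w)·323 = w·547 + (1−w)·346.
Collecting terms: w·48 = (1−w)·23.
Hence w = 23/(48+23) = 23/71 = 0.324.

w = 0.324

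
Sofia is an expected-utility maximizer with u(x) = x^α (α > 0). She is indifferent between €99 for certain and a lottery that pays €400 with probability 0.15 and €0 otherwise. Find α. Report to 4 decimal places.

Since u(0) = 0, the lottery's EU is 0.15·400^α.
Setting u(99) equal to that: 99^α = 0.15·400^α ⇒ (99/400)^α = 0.15.
Taking logs: α·ln(99/400) = ln(0.15), so α = -1.8971200 / -1.3963447 ≈ 1.3586.

α ≈ 1.3586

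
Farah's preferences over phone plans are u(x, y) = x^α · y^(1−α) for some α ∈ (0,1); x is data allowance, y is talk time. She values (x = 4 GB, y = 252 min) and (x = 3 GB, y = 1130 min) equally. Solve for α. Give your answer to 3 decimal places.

Indifference: 4^α · 252^(1−α) = 3^α · 1130^(1−α).
(4/3)^α = (1130/252)^(1−α); take logs: α·ln(4/3) = (1−α)·ln(1130/252), i.e. α·0.287682 = (1−α)·1.500544.
With A = 0.287682 and B = 1.500544: α·A = (1−α)·B, so α = B/(A+B) = 1.500544/1.788226 ≈ 0.839.

α ≈ 0.839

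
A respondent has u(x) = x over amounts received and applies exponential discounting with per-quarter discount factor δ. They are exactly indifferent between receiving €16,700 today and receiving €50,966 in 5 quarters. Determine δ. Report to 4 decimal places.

δ ≈ 0.8000

The payoff in 5 quarters is discounted by δ^5, so u(16700) = δ^5·u(50966) and δ^5 = u(16700)/u(50966).
With u(x) = x: δ^5 = 16700/50966 = 0.32767.
So δ = 0.32767^(1/5) ≈ 0.8000.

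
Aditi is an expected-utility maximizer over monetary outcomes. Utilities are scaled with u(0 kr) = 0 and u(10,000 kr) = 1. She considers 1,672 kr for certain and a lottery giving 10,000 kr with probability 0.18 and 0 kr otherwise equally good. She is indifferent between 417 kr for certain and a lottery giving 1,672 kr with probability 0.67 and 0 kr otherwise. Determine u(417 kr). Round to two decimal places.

From the first indifference, u(1,672 kr) = 0.18·u(10,000 kr) + 0.82·u(0 kr) = 0.18·1 + 0.82·0 = 0.18.
Chaining: u(417 kr) = 0.67·0.18 + 0.33·0.00 = 0.1206.

0.12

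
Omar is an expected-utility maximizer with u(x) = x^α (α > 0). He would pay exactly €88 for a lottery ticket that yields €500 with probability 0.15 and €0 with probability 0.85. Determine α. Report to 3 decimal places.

Since u(0) = 0, the lottery's EU is 0.15·500^α.
Indifference: 88^α = 0.15·500^α, so (88/500)^α = 0.15.
Take logs: α = ln 0.15 / ln(88/500) ≈ 1.09201.

α ≈ 1.092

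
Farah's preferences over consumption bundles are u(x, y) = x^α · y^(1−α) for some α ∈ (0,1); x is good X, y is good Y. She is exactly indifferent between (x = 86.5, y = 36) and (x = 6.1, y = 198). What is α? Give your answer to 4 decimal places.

Set the two utilities equal: 86.5^α·36^(1−α) = 6.1^α·198^(1−α).
Taking logs: α·ln 86.5 + (1−α)·ln 36 = α·ln 6.1 + (1−α)·ln 198, i.e. α·2.6518556 = (1−α)·1.7047481.
With A = 2.6518556 and B = 1.7047481: α·A = (1−α)·B, so α = B/(A+B) = 1.7047481/4.3566037 ≈ 0.3913.

α ≈ 0.3913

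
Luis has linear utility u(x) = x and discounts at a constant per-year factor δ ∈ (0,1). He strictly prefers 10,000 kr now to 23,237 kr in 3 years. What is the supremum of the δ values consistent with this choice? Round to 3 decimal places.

δ < 0.755

Comparing present values: 10000 > δ^3·23237.
Dividing by 23237: δ^3 < 0.43035. Both sides are positive, so the cube root keeps the direction.
δ < 0.43035^(1/3) = 0.755.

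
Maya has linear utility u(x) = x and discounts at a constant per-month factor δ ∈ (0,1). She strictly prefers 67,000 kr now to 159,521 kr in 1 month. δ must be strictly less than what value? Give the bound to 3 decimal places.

The preference means 67000 > δ·159521.
Dividing through by 159521 gives δ < 0.42001.

δ < 0.420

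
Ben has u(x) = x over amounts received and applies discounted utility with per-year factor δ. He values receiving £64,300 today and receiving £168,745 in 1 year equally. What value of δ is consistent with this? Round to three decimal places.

Indifference means u(64300) = δ · u(168745), so δ = u(64300)/u(168745).
With u(x) = x: δ = 64300/168745 = 0.38105.

δ ≈ 0.381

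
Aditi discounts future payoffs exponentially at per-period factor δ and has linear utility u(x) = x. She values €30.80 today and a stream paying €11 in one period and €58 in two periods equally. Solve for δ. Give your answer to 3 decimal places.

Present value of the stream is 11·δ + 58·δ². Indifference gives 11δ + 58δ² = 30.80.
So 58δ² + 11δ − 30.80 = 0.
δ = (−11 + √(11² + 4·58·30.80)) / (2·58) = (−11 + √7266.60) / 116 ≈ 0.640.

δ ≈ 0.640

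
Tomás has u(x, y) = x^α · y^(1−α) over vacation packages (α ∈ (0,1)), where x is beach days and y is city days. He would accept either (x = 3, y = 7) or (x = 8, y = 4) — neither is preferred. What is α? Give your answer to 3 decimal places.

α ≈ 0.363

Set the two utilities equal: 3^α·7^(1−α) = 8^α·4^(1−α).
Rearrange to (3/8)^α = (4/7)^(1−α) and take logs: α·-0.980829 = (1−α)·-0.559616.
Thus α·(-1.540445) = -0.559616, so α = -0.559616/-1.540445 ≈ 0.363.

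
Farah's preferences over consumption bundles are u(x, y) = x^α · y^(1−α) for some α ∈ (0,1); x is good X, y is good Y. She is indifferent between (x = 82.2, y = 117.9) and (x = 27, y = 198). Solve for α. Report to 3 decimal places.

α ≈ 0.318

Set the two utilities equal: 82.2^α·117.9^(1−α) = 27^α·198^(1−α).
(82.2/27)^α = (198/117.9)^(1−α); take logs: α·ln(82.2/27) = (1−α)·ln(198/117.9), i.e. α·1.113318 = (1−α)·0.518430.
With A = 1.113318 and B = 0.518430: α·A = (1−α)·B, so α = B/(A+B) = 0.518430/1.631748 ≈ 0.318.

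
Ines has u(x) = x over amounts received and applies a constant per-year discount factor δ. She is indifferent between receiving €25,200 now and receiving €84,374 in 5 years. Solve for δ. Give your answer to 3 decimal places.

The payoff in 5 years is discounted by δ^5, so u(25200) = δ^5·u(84374) and δ^5 = u(25200)/u(84374).
With u(x) = x: δ^5 = 25200/84374 = 0.29867.
So δ = 0.29867^(1/5) ≈ 0.785.

δ ≈ 0.785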